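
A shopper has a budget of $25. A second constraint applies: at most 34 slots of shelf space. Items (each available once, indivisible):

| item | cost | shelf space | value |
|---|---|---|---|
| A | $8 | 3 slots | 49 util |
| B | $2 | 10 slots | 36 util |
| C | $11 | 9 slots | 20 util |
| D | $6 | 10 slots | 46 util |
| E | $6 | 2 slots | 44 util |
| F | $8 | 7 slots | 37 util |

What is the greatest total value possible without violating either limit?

Feasible sets respecting both limits:
- A+B+D+E: cost 22, shelf space 25, value 175
- A+B+D+F: cost 24, shelf space 30, value 168
- A+B+E+F: cost 24, shelf space 22, value 166
Best: 175 util.

175 util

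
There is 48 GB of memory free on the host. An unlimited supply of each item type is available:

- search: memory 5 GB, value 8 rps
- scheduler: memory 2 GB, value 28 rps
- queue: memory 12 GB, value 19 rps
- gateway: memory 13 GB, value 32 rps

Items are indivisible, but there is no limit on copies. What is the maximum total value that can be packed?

Best value-per-unit is scheduler at 28/2, and filling with it alone uses memory 24×2=48. No mix of the others beats 24×28 = 672.

672 rps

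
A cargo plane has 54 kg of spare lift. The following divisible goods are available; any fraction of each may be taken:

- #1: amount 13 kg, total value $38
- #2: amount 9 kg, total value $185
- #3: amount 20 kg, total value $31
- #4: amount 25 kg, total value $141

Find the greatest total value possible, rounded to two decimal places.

Take in order of value per unit:
- #2 (185/9 per unit): all 9 → value 185, running total 185.00
- #4 (141/25 per unit): all 25 → value 141, running total 326.00
- #1 (38/13 per unit): all 13 → value 38, running total 364.00
- #3 (31/20 per unit): 7 of 20 → value 7×31/20 = 10.8500, running total 374.85
Total 374.85.

374.85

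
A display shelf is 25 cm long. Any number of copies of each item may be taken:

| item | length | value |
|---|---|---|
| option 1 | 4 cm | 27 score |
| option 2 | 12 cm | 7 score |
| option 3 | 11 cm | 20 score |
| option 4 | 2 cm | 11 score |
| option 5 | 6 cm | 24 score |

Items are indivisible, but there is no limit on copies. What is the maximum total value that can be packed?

Best value-per-unit is option 1 at 27/4, and filling with it alone uses length 6×4=24. No mix of the others beats 6×27 = 162.

162 score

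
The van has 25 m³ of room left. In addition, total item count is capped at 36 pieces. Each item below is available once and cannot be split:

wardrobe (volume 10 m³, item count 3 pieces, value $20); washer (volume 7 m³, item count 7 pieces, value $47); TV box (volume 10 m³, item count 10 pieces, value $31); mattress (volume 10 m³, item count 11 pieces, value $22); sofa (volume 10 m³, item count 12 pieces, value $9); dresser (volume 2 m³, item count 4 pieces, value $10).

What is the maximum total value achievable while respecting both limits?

Feasible sets respecting both limits:
- washer+TV box+dresser: volume 19, item count 21, value 88
- washer+mattress+dresser: volume 19, item count 22, value 79
- washer+TV box: volume 17, item count 17, value 78
Best: $88.

$88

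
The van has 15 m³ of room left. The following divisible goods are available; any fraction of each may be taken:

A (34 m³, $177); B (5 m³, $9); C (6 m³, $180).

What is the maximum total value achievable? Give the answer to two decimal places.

226.85

Take in order of value per unit:
- C (180/6 per unit): all 6 → value 180, running total 180.00
- A (177/34 per unit): 9 of 34 → value 9×177/34 = 46.8529, running total 226.85
Total 226.85.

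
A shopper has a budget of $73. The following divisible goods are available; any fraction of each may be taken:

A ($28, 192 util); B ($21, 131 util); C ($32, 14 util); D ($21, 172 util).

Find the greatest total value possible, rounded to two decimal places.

Take in order of value per unit:
- D (172/21 per unit): all 21 → value 172, running total 172.00
- A (192/28 per unit): all 28 → value 192, running total 364.00
- B (131/21 per unit): all 21 → value 131, running total 495.00
- C (14/32 per unit): 3 of 32 → value 3×14/32 = 1.3125, running total 496.31
Total 496.31.

496.31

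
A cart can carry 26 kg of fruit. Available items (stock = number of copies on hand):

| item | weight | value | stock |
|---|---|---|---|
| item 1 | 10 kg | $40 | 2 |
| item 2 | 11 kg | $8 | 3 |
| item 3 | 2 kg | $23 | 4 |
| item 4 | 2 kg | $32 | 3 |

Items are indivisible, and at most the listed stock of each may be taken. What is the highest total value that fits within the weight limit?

$228

Top feasible selections:
- 1×item 1 + 4×item 3 + 3×item 4: weight 24, value 228
- 1×item 1 + 3×item 3 + 3×item 4: weight 22, value 205
- 1×item 1 + 4×item 3 + 2×item 4: weight 22, value 196
Best: $228.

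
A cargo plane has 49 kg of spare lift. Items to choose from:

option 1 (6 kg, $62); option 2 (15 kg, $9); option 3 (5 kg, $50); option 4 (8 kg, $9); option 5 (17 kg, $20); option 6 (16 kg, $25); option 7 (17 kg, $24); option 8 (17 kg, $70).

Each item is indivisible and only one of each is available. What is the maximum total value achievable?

$207

Check high-value combinations within 49 kg:
- option 1+option 3+option 6+option 8: weight 6+5+16+17=44, value 62+50+25+70=207
- option 1+option 3+option 7+option 8: weight 6+5+17+17=45, value 62+50+24+70=206
- option 1+option 3+option 5+option 8: weight 6+5+17+17=45, value 62+50+20+70=202
Best: $207.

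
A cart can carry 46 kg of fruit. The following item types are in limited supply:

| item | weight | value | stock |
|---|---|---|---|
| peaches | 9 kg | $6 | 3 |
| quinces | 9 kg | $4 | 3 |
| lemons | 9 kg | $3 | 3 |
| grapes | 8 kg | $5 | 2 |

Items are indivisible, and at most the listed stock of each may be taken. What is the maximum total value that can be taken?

Top feasible selections:
- 3×peaches + 2×grapes: weight 43, value 28
- 3×peaches + 1×quinces + 1×grapes: weight 44, value 27
- 2×peaches + 1×quinces + 2×grapes: weight 43, value 26
Best: $28.

$28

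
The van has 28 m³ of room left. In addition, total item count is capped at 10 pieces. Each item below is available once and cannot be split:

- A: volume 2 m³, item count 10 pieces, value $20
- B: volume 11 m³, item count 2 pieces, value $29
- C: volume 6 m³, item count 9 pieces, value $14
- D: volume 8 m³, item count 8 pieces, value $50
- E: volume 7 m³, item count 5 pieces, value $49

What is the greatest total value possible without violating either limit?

$79

Feasible sets respecting both limits:
- B+D: volume 19, item count 10, value 79
- B+E: volume 18, item count 7, value 78
- D: volume 8, item count 8, value 50
- E: volume 7, item count 5, value 49
Best: $79.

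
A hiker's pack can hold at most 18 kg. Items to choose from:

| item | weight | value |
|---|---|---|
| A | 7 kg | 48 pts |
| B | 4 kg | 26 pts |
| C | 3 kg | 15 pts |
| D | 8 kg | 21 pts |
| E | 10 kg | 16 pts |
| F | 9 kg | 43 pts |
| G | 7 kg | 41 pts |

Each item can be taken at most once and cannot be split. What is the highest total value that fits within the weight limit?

115 pts

Check high-value combinations within 18 kg:
- A+B+G: weight 7+4+7=18, value 48+26+41=115
- A+C+G: weight 7+3+7=17, value 48+15+41=104
- A+F: weight 7+9=16, value 48+43=91
- A+B+C: weight 7+4+3=14, value 48+26+15=89
Best: 115 pts.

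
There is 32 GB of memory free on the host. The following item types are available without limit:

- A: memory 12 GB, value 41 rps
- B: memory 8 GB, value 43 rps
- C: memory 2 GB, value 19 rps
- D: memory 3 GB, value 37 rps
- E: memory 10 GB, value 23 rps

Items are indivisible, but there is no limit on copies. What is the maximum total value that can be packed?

389 rps

Best value-per-unit is D at 37/3; filling with it alone gives 10×37 = 370.
Optimal mix: 1×C + 10×D → memory 32, value 389.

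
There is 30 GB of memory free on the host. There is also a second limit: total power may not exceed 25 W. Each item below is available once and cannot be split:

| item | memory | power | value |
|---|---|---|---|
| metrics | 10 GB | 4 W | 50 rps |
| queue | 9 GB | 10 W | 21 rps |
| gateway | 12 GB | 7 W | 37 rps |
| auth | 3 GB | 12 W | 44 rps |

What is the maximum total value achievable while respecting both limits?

131 rps

Feasible sets respecting both limits:
- metrics+gateway+auth: memory 25, power 23, value 131
- metrics+auth: memory 13, power 16, value 94
- metrics+gateway: memory 22, power 11, value 87
Best: 131 rps.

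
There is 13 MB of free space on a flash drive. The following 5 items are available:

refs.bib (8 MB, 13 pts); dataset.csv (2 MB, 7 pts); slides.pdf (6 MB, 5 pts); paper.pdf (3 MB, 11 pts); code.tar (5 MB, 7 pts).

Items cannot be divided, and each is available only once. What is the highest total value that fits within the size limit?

Check high-value combinations within 13 MB:
- refs.bib+dataset.csv+paper.pdf: size 8+2+3=13, value 13+7+11=31
- dataset.csv+paper.pdf+code.tar: size 2+3+5=10, value 7+11+7=25
- refs.bib+paper.pdf: size 8+3=11, value 13+11=24
Best: 31 pts.

31 pts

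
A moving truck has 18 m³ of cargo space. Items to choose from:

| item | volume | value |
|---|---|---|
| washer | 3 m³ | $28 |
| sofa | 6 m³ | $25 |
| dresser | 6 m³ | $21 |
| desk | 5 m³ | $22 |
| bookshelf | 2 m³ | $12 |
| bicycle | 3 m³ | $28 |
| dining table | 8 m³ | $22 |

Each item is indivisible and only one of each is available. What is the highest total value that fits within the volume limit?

$103

Check high-value combinations within 18 m³:
- washer+sofa+desk+bicycle: volume 3+6+5+3=17, value 28+25+22+28=103
- washer+sofa+dresser+bicycle: volume 3+6+6+3=18, value 28+25+21+28=102
- washer+dresser+desk+bicycle: volume 3+6+5+3=17, value 28+21+22+28=99
- washer+sofa+bookshelf+bicycle: volume 3+6+2+3=14, value 28+25+12+28=93
Best: $103.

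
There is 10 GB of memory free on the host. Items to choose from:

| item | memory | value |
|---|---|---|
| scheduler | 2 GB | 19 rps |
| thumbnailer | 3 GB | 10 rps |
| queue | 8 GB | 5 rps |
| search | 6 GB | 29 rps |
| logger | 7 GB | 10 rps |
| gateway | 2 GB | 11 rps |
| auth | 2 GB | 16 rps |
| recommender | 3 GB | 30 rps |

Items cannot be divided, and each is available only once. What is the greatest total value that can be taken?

Check high-value combinations within 10 GB:
- scheduler+gateway+auth+recommender: memory 2+2+2+3=9, value 19+11+16+30=76
- scheduler+thumbnailer+auth+recommender: memory 2+3+2+3=10, value 19+10+16+30=75
- scheduler+thumbnailer+gateway+recommender: memory 2+3+2+3=10, value 19+10+11+30=70
- thumbnailer+gateway+auth+recommender: memory 3+2+2+3=10, value 10+11+16+30=67
Best: 76 rps.

76 rps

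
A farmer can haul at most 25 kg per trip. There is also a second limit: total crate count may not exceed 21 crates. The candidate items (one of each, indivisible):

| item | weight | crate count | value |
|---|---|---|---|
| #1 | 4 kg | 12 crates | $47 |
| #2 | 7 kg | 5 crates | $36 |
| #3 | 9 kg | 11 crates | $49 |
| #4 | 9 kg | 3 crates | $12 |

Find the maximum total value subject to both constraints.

$97

Feasible sets respecting both limits:
- #2+#3+#4: weight 25, crate count 19, value 97
- #1+#2+#4: weight 20, crate count 20, value 95
- #2+#3: weight 16, crate count 16, value 85
Best: $97.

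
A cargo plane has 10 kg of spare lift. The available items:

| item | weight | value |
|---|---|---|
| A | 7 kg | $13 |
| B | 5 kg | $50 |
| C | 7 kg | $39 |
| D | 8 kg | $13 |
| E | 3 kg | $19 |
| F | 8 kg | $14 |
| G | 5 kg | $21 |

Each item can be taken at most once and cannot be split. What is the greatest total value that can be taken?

Check high-value combinations within 10 kg:
- B+G: weight 5+5=10, value 50+21=71
- B+E: weight 5+3=8, value 50+19=69
- C+E: weight 7+3=10, value 39+19=58
- B: weight 5, value 50
- E+G: weight 3+5=8, value 19+21=40
Best: $71.

$71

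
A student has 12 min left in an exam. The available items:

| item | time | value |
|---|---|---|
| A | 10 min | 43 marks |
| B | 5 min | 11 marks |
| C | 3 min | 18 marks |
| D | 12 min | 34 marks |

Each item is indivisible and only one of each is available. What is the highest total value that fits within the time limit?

Check high-value combinations within 12 min:
- A: time 10, value 43
- D: time 12, value 34
- B+C: time 5+3=8, value 11+18=29
- C: time 3, value 18
- B: time 5, value 11
Best: 43 marks.

43 marks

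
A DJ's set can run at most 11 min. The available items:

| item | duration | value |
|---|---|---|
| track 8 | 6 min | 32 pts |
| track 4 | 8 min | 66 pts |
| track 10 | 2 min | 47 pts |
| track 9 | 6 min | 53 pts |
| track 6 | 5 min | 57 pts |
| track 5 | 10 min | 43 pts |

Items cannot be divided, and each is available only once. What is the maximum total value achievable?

113 pts

Check high-value combinations within 11 min:
- track 4+track 10: duration 8+2=10, value 66+47=113
- track 9+track 6: duration 6+5=11, value 53+57=110
- track 10+track 6: duration 2+5=7, value 47+57=104
- track 10+track 9: duration 2+6=8, value 47+53=100
Best: 113 pts.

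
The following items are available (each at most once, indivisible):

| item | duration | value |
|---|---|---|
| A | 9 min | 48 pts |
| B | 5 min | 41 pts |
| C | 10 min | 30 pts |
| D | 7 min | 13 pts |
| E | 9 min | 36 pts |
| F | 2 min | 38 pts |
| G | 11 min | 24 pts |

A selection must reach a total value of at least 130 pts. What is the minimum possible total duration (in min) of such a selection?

23

Subsets with value ≥ 130, sorted by total duration:
- A+B+D+F: duration 23, value 140
- A+B+E+F: duration 25, value 163
- A+B+C+F: duration 26, value 157
- B+C+E+F: duration 26, value 145
Minimum duration: 23 min.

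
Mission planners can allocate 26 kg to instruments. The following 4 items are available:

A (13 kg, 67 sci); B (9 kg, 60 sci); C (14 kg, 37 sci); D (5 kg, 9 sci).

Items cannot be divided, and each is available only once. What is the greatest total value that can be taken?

127 sci

This is a 0/1 knapsack; check combinations near the capacity.
- A+B: mass 13+9=22, value 67+60=127
- B+C: mass 9+14=23, value 60+37=97
- A+D: mass 13+5=18, value 67+9=76
- B+D: mass 9+5=14, value 60+9=69
Best: 127 sci.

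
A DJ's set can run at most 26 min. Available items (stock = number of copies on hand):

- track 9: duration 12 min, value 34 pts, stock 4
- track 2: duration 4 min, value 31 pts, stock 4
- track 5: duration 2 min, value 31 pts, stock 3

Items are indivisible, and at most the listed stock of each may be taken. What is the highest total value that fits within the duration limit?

217 pts

Top feasible selections:
- 4×track 2 + 3×track 5: duration 22, value 217
- 1×track 9 + 2×track 2 + 3×track 5: duration 26, value 189
Best: 217 pts.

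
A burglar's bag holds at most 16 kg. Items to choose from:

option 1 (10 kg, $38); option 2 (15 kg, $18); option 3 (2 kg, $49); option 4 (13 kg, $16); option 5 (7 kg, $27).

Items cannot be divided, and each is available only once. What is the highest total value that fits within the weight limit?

$87

Check high-value combinations within 16 kg:
- option 1+option 3: weight 10+2=12, value 38+49=87
- option 3+option 5: weight 2+7=9, value 49+27=76
- option 3+option 4: weight 2+13=15, value 49+16=65
- option 3: weight 2, value 49
- option 1: weight 10, value 38
Best: $87.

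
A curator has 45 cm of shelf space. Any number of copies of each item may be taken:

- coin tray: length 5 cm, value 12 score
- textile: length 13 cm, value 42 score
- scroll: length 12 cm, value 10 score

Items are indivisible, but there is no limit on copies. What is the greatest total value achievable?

Best value-per-unit is textile at 42/13; filling with it alone gives 3×42 = 126.
Optimal mix: 1×coin tray + 3×textile → length 44, value 138.

138 score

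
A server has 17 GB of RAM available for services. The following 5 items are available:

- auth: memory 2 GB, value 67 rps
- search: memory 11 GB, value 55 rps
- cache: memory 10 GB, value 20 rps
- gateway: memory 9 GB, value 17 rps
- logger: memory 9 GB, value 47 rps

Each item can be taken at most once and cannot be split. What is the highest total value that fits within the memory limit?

Check high-value combinations within 17 GB:
- auth+search: memory 2+11=13, value 67+55=122
- auth+logger: memory 2+9=11, value 67+47=114
- auth+cache: memory 2+10=12, value 67+20=87
- auth+gateway: memory 2+9=11, value 67+17=84
Best: 122 rps.

122 rps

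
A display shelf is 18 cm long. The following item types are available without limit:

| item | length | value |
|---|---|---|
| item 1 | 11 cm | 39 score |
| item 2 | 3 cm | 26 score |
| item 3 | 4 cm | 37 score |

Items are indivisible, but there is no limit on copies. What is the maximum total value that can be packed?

163 score

Best value-per-unit is item 3 at 37/4; filling with it alone gives 4×37 = 148.
Optimal mix: 2×item 2 + 3×item 3 → length 18, value 163.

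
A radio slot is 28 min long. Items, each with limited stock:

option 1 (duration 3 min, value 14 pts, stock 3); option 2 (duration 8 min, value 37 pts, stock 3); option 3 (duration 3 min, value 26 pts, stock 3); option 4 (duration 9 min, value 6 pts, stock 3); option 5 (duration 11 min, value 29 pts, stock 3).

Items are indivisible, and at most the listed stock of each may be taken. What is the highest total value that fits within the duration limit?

166 pts

Top feasible selections:
- 1×option 1 + 2×option 2 + 3×option 3: duration 28, value 166
- 3×option 1 + 1×option 2 + 3×option 3: duration 26, value 157
Best: 166 pts.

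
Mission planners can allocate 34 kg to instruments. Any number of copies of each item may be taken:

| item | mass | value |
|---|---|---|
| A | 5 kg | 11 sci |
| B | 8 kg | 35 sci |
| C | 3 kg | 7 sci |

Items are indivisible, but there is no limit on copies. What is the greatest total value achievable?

140 sci

Best value-per-unit is B at 35/8, and filling with it alone uses mass 4×8=32. No mix of the others beats 4×35 = 140.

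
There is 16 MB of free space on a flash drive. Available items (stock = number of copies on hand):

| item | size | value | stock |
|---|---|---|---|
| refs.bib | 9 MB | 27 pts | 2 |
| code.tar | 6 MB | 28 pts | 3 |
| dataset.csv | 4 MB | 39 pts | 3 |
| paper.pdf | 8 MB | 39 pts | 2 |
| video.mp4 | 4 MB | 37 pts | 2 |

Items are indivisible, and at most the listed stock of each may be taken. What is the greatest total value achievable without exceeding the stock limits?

Top feasible selections:
- 3×dataset.csv + 1×video.mp4: size 16, value 154
- 2×dataset.csv + 2×video.mp4: size 16, value 152
- 3×dataset.csv: size 12, value 117
Best: 154 pts.

154 pts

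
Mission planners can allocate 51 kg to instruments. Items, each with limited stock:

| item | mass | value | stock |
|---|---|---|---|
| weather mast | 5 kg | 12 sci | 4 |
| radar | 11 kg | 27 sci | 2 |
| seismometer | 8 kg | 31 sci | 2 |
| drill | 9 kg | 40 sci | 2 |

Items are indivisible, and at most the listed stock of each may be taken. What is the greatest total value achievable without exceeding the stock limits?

Top feasible selections:
- 1×weather mast + 1×radar + 2×seismometer + 2×drill: mass 50, value 181
- 3×weather mast + 2×seismometer + 2×drill: mass 49, value 178
- 1×radar + 2×seismometer + 2×drill: mass 45, value 169
Best: 181 sci.

181 sci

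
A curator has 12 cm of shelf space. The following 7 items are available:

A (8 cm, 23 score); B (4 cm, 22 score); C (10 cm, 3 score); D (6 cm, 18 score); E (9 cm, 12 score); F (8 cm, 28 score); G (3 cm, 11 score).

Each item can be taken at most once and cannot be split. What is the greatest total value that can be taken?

50 score

This is a 0/1 knapsack; check combinations near the capacity.
- B+F: length 4+8=12, value 22+28=50
- A+B: length 8+4=12, value 23+22=45
- B+D: length 4+6=10, value 22+18=40
- F+G: length 8+3=11, value 28+11=39
Best: 50 score.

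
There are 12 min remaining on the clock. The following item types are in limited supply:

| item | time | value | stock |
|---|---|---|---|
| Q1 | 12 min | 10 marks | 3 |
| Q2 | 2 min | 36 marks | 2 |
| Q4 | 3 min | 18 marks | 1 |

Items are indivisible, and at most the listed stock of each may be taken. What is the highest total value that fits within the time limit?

Best selections within time 12 and stock limits:
- 2×Q2 + 1×Q4: time 7, value 90
- 2×Q2: time 4, value 72
Best: 90 marks.

90 marks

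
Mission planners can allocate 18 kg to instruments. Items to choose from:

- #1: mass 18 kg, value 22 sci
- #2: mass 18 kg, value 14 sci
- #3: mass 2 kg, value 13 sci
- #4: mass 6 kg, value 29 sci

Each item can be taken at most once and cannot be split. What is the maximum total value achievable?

42 sci

Check high-value combinations within 18 kg:
- #3+#4: mass 2+6=8, value 13+29=42
- #4: mass 6, value 29
- #1: mass 18, value 22
- #2: mass 18, value 14
- #3: mass 2, value 13
Best: 42 sci.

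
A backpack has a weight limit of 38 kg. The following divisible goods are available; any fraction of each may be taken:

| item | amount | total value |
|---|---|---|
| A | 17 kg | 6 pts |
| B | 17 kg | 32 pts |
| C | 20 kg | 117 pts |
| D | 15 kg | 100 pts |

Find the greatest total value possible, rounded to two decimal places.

Take in order of value per unit:
- D (100/15 per unit): all 15 → value 100, running total 100.00
- C (117/20 per unit): all 20 → value 117, running total 217.00
- B (32/17 per unit): 3 of 17 → value 3×32/17 = 5.6471, running total 222.65
Total 222.65.

222.65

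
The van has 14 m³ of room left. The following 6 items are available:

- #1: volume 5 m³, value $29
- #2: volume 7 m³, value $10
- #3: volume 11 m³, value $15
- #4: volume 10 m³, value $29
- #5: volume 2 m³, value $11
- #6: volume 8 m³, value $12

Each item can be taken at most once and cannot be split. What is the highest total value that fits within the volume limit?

$50

Check high-value combinations within 14 m³:
- #1+#2+#5: volume 5+7+2=14, value 29+10+11=50
- #1+#6: volume 5+8=13, value 29+12=41
- #1+#5: volume 5+2=7, value 29+11=40
- #4+#5: volume 10+2=12, value 29+11=40
- #1+#2: volume 5+7=12, value 29+10=39
Best: $50.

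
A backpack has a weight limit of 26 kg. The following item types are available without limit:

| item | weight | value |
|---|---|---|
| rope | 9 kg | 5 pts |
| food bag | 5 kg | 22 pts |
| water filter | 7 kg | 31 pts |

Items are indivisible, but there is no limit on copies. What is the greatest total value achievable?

Best value-per-unit is water filter at 31/7; filling with it alone gives 3×31 = 93.
Optimal mix: 1×food bag + 3×water filter → weight 26, value 115.

115 pts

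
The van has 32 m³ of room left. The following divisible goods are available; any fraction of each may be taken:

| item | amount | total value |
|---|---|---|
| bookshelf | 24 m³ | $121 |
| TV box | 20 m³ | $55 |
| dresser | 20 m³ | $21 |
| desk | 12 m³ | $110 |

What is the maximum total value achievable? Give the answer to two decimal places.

Take in order of value per unit:
- desk (110/12 per unit): all 12 → value 110, running total 110.00
- bookshelf (121/24 per unit): 20 of 24 → value 20×121/24 = 100.8333, running total 210.83
Total 210.83.

210.83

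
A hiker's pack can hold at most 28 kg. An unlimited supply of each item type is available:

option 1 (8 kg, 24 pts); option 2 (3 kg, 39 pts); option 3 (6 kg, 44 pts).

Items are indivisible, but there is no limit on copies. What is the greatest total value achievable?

351 pts

Best value-per-unit is option 2 at 39/3, and filling with it alone uses weight 9×3=27. No mix of the others beats 9×39 = 351.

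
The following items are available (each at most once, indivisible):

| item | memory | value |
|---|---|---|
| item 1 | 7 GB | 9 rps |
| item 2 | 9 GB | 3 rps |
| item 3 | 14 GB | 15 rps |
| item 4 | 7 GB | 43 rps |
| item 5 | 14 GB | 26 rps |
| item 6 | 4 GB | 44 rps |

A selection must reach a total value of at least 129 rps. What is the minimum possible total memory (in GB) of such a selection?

Subsets with value ≥ 129, sorted by total memory:
- item 1+item 3+item 4+item 5+item 6: memory 46, value 137
- item 2+item 3+item 4+item 5+item 6: memory 48, value 131
- item 1+item 2+item 3+item 4+item 5+item 6: memory 55, value 140
Minimum memory: 46 GB.

46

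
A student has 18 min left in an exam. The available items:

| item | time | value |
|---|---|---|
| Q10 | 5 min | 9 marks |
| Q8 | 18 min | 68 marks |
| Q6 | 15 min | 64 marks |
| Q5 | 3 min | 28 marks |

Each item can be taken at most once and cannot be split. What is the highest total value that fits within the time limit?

This is a 0/1 knapsack; check combinations near the capacity.
- Q6+Q5: time 15+3=18, value 64+28=92
- Q8: time 18, value 68
- Q6: time 15, value 64
- Q10+Q5: time 5+3=8, value 9+28=37
- Q5: time 3, value 28
Best: 92 marks.

92 marks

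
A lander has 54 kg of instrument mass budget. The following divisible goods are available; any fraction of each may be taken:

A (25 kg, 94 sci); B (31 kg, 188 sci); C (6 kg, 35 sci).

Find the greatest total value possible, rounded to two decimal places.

286.92

Take in order of value per unit:
- B (188/31 per unit): all 31 → value 188, running total 188.00
- C (35/6 per unit): all 6 → value 35, running total 223.00
- A (94/25 per unit): 17 of 25 → value 17×94/25 = 63.9200, running total 286.92
Total 286.92.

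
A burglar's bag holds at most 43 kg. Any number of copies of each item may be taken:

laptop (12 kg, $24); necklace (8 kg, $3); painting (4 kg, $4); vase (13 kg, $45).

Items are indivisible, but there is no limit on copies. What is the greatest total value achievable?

Best value-per-unit is vase at 45/13; filling with it alone gives 3×45 = 135.
Optimal mix: 1×painting + 3×vase → weight 43, value 139.

$139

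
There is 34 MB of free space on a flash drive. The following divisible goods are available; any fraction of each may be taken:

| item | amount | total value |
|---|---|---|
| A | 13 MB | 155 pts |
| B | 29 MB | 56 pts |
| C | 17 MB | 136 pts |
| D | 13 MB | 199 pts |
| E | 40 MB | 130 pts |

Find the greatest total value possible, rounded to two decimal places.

Take in order of value per unit:
- D (199/13 per unit): all 13 → value 199, running total 199.00
- A (155/13 per unit): all 13 → value 155, running total 354.00
- C (136/17 per unit): 8 of 17 → value 8×136/17 = 64.0000, running total 418.00
Total 418.00.

418.00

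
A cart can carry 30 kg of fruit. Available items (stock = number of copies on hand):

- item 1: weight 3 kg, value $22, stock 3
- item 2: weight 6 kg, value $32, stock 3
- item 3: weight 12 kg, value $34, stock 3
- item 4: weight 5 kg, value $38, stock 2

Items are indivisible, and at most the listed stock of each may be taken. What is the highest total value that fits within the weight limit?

Best selections within weight 30 and stock limits:
- 2×item 1 + 2×item 2 + 2×item 4: weight 28, value 184
- 2×item 1 + 3×item 2 + 1×item 4: weight 29, value 178
- 3×item 1 + 1×item 2 + 2×item 4: weight 25, value 174
Best: $184.

$184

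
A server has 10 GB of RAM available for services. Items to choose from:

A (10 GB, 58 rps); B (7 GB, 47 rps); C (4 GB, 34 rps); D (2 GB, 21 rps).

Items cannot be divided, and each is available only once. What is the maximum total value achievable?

This is a 0/1 knapsack; check combinations near the capacity.
- B+D: memory 7+2=9, value 47+21=68
- A: memory 10, value 58
- C+D: memory 4+2=6, value 34+21=55
- B: memory 7, value 47
Best: 68 rps.

68 rps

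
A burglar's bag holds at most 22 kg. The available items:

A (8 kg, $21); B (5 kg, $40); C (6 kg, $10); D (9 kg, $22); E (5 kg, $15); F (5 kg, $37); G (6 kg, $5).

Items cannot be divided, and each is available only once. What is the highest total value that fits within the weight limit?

$102

Check high-value combinations within 22 kg:
- B+C+E+F: weight 5+6+5+5=21, value 40+10+15+37=102
- B+D+F: weight 5+9+5=19, value 40+22+37=99
- A+B+F: weight 8+5+5=18, value 21+40+37=98
- B+E+F+G: weight 5+5+5+6=21, value 40+15+37+5=97
Best: $102.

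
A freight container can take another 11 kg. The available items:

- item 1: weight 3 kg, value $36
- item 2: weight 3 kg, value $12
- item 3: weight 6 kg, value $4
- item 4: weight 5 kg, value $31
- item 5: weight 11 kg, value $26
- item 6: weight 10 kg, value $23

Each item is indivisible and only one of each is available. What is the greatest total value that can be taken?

This is a 0/1 knapsack; check combinations near the capacity.
- item 1+item 2+item 4: weight 3+3+5=11, value 36+12+31=79
- item 1+item 4: weight 3+5=8, value 36+31=67
- item 1+item 2: weight 3+3=6, value 36+12=48
- item 2+item 4: weight 3+5=8, value 12+31=43
- item 1+item 3: weight 3+6=9, value 36+4=40
Best: $79.

$79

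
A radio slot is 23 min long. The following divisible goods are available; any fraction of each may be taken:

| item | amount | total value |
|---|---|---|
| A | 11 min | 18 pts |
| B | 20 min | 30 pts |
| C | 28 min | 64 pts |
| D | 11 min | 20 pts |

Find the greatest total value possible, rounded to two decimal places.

52.57

Take in order of value per unit:
- C (64/28 per unit): 23 of 28 → value 23×64/28 = 52.5714, running total 52.57
Total 52.57.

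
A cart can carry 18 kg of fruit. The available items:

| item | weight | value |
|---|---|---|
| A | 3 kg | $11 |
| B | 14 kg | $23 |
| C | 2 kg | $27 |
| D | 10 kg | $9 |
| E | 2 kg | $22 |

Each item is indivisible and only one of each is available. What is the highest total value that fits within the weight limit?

$72

This is a 0/1 knapsack; check combinations near the capacity.
- B+C+E: weight 14+2+2=18, value 23+27+22=72
- A+C+D+E: weight 3+2+10+2=17, value 11+27+9+22=69
- A+C+E: weight 3+2+2=7, value 11+27+22=60
- C+D+E: weight 2+10+2=14, value 27+9+22=58
- B+C: weight 14+2=16, value 23+27=50
Best: $72.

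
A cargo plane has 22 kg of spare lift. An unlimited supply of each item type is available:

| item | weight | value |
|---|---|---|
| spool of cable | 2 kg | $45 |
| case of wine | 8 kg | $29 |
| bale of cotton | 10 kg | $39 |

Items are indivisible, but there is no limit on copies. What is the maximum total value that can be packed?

$495

Best value-per-unit is spool of cable at 45/2, and filling with it alone uses weight 11×2=22. No mix of the others beats 11×45 = 495.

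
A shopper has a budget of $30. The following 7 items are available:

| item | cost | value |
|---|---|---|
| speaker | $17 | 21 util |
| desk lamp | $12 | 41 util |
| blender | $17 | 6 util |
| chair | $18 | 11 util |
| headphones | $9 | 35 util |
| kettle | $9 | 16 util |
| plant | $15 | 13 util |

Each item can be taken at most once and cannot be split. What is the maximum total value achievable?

92 util

Check high-value combinations within $30:
- desk lamp+headphones+kettle: cost 12+9+9=30, value 41+35+16=92
- desk lamp+headphones: cost 12+9=21, value 41+35=76
- speaker+desk lamp: cost 17+12=29, value 21+41=62
- desk lamp+kettle: cost 12+9=21, value 41+16=57
- speaker+headphones: cost 17+9=26, value 21+35=56
Best: 92 util.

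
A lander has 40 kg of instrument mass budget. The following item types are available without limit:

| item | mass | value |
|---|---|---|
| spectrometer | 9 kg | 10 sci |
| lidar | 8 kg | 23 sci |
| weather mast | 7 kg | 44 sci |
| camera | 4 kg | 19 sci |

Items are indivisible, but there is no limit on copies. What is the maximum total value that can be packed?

239 sci

Best value-per-unit is weather mast at 44/7; filling with it alone gives 5×44 = 220.
Optimal mix: 5×weather mast + 1×camera → mass 39, value 239.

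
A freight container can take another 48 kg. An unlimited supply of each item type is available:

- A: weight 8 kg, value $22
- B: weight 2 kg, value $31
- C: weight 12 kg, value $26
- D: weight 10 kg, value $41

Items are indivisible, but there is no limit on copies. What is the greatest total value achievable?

$744

Best value-per-unit is B at 31/2, and filling with it alone uses weight 24×2=48. No mix of the others beats 24×31 = 744.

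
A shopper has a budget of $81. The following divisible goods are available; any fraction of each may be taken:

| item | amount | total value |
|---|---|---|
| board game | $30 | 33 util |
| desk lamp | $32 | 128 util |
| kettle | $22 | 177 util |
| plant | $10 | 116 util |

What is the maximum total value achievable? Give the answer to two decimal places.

439.70

Take in order of value per unit:
- plant (116/10 per unit): all 10 → value 116, running total 116.00
- kettle (177/22 per unit): all 22 → value 177, running total 293.00
- desk lamp (128/32 per unit): all 32 → value 128, running total 421.00
- board game (33/30 per unit): 17 of 30 → value 17×33/30 = 18.7000, running total 439.70
Total 439.70.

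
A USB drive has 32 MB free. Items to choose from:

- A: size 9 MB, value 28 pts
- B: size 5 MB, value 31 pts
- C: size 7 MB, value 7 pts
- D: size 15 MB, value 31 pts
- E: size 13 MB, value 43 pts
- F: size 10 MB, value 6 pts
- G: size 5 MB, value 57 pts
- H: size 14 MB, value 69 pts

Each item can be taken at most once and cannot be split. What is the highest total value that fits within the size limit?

Check high-value combinations within 32 MB:
- E+G+H: size 13+5+14=32, value 43+57+69=169
- B+C+G+H: size 5+7+5+14=31, value 31+7+57+69=164
- A+B+E+G: size 9+5+13+5=32, value 28+31+43+57=159
- B+G+H: size 5+5+14=24, value 31+57+69=157
- A+G+H: size 9+5+14=28, value 28+57+69=154
Best: 169 pts.

169 pts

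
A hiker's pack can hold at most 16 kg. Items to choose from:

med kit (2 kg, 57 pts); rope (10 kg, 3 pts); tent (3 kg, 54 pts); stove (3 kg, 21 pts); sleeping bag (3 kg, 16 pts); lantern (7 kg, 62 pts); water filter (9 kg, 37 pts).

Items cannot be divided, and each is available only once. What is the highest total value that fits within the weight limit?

Check high-value combinations within 16 kg:
- med kit+tent+stove+lantern: weight 2+3+3+7=15, value 57+54+21+62=194
- med kit+tent+sleeping bag+lantern: weight 2+3+3+7=15, value 57+54+16+62=189
- med kit+tent+lantern: weight 2+3+7=12, value 57+54+62=173
- med kit+stove+sleeping bag+lantern: weight 2+3+3+7=15, value 57+21+16+62=156
Best: 194 pts.

194 pts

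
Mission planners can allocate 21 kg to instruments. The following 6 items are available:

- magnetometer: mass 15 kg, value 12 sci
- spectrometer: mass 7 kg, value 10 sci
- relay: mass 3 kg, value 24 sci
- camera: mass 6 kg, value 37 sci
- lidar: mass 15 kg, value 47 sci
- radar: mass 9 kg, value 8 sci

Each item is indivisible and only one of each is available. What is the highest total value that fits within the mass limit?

Check high-value combinations within 21 kg:
- camera+lidar: mass 6+15=21, value 37+47=84
- spectrometer+relay+camera: mass 7+3+6=16, value 10+24+37=71
- relay+lidar: mass 3+15=18, value 24+47=71
- relay+camera+radar: mass 3+6+9=18, value 24+37+8=69
- relay+camera: mass 3+6=9, value 24+37=61
Best: 84 sci.

84 sci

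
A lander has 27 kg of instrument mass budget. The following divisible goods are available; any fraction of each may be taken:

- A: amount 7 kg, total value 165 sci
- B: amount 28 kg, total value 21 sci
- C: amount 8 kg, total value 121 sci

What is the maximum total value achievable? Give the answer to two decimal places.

295.00

Take in order of value per unit:
- A (165/7 per unit): all 7 → value 165, running total 165.00
- C (121/8 per unit): all 8 → value 121, running total 286.00
- B (21/28 per unit): 12 of 28 → value 12×21/28 = 9.0000, running total 295.00
Total 295.00.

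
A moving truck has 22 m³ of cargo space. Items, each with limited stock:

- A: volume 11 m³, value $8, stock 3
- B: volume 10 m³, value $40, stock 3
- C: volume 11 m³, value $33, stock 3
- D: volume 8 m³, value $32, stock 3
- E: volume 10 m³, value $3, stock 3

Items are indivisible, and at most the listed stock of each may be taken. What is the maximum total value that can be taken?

Top feasible selections:
- 2×B: volume 20, value 80
- 1×B + 1×C: volume 21, value 73
- 1×B + 1×D: volume 18, value 72
- 2×C: volume 22, value 66
Best: $80.

$80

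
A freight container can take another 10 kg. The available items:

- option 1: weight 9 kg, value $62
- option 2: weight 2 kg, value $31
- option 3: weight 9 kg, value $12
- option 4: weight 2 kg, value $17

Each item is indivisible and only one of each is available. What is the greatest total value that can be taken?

$62

This is a 0/1 knapsack; check combinations near the capacity.
- option 1: weight 9, value 62
- option 2+option 4: weight 2+2=4, value 31+17=48
- option 2: weight 2, value 31
Best: $62.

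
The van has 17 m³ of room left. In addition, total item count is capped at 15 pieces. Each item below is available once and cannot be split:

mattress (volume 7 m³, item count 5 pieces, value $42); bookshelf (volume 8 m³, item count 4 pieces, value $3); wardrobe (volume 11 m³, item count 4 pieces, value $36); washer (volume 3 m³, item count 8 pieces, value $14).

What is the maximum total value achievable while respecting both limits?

Feasible sets respecting both limits:
- mattress+washer: volume 10, item count 13, value 56
- wardrobe+washer: volume 14, item count 12, value 50
- mattress+bookshelf: volume 15, item count 9, value 45
Best: $56.

$56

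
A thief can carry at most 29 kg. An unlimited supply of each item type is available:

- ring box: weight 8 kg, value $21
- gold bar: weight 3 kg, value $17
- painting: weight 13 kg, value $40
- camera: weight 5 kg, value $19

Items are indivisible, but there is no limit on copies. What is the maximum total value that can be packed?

Best value-per-unit is gold bar at 17/3; filling with it alone gives 9×17 = 153.
Optimal mix: 8×gold bar + 1×camera → weight 29, value 155.

$155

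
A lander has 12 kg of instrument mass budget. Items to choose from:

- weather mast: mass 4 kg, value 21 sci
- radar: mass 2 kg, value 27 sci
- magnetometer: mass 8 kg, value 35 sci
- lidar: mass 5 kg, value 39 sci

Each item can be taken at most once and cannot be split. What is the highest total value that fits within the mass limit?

87 sci

This is a 0/1 knapsack; check combinations near the capacity.
- weather mast+radar+lidar: mass 4+2+5=11, value 21+27+39=87
- radar+lidar: mass 2+5=7, value 27+39=66
- radar+magnetometer: mass 2+8=10, value 27+35=62
- weather mast+lidar: mass 4+5=9, value 21+39=60
Best: 87 sci.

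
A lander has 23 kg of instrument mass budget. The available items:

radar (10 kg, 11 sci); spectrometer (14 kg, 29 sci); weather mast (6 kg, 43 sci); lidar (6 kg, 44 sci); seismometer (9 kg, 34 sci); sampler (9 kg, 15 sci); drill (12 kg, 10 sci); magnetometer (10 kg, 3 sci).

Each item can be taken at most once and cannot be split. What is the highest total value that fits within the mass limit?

Check high-value combinations within 23 kg:
- weather mast+lidar+seismometer: mass 6+6+9=21, value 43+44+34=121
- weather mast+lidar+sampler: mass 6+6+9=21, value 43+44+15=102
- radar+weather mast+lidar: mass 10+6+6=22, value 11+43+44=98
Best: 121 sci.

121 sci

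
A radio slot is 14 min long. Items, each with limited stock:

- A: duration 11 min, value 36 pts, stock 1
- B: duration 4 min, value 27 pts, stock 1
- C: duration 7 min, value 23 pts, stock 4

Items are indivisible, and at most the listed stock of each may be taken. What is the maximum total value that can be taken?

50 pts

Top feasible selections:
- 1×B + 1×C: duration 11, value 50
- 2×C: duration 14, value 46
- 1×A: duration 11, value 36
- 1×B: duration 4, value 27
Best: 50 pts.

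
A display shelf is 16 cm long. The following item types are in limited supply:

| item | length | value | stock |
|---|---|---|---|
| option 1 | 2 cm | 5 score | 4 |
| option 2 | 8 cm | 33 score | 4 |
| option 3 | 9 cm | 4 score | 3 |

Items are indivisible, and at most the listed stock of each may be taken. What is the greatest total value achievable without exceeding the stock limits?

Best selections within length 16 and stock limits:
- 2×option 2: length 16, value 66
- 4×option 1 + 1×option 2: length 16, value 53
Best: 66 score.

66 score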